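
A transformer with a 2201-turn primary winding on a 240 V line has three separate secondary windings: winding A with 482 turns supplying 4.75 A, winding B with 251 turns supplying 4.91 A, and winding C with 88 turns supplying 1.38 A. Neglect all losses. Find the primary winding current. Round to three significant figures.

I_p ≈ 1.66 A

V_A = 240 × 482/2201 = 52.558 V; V_B = 240 × 251/2201 = 27.369 V; V_C = 240 × 88/2201 = 9.5956 V.
P_out = V_A I_A + V_B I_B + V_C I_C = 52.558×4.75 + 27.369×4.91 + 9.5956×1.38 = 249.65 + 134.38 + 13.242 = 397.28 W.
Ideal ⇒ P_in = P_out, so I_p = P_out/V_p = 397.28/240 = 1.66 A.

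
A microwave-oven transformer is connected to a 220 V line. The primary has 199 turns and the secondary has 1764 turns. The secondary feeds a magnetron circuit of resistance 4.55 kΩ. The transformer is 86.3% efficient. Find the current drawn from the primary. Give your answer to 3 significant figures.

I_p ≈ 4.40 A

V_s = 220 × 1764/199 = 1950.2 V.
I_s = V_s/R = 1950.2/4550 = 0.42860 A.
P_out = V_s I_s = 1950.2 × 0.42860 = 835.84 W.
P_in = P_out/η = 835.84/0.863 = 968.53 W.
I_p = P_in/V_p = 968.53/220 = 4.40 A.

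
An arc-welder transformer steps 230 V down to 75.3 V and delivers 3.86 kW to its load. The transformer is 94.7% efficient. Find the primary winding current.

I_p ≈ 17.7 A

P_in = P_out/η = 3860/0.947 = 4076.0 W.
I_p = P_in/V_p = 4076.0/230 = 17.7 A.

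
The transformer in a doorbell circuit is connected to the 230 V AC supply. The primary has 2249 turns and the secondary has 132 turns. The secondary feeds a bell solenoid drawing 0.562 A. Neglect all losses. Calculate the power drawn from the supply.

I_p = I_s × N_s/N_p = 0.562 × 132/2249 = 0.032985 A.
P = V_p I_p = 230 × 0.032985 = 7.59 W.

P ≈ 7.59 W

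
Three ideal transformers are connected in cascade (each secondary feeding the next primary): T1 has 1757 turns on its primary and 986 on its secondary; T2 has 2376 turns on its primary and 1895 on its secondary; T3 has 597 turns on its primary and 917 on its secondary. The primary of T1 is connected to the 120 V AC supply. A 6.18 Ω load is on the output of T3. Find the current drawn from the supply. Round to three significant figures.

Secondary of T1: V = 120.00 × 986/1757 = 67.342 V.
Secondary of T2: V = 67.342 × 1895/2376 = 53.709 V.
Secondary of T3: V = 53.709 × 917/597 = 82.498 V.
I_load = 82.498/6.18 = 13.349 A, so P_out = 82.498 × 13.349 = 1101.3 W.
All ideal ⇒ P_in = P_out, so I_supply = 1101.3/120 = 9.18 A.

I_supply ≈ 9.18 A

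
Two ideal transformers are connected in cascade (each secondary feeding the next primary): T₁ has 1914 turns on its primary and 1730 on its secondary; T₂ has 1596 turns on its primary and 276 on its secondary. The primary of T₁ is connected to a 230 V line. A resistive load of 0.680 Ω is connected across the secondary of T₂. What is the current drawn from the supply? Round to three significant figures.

Secondary of T₁: V = 230.00 × 1730/1914 = 207.89 V.
Secondary of T₂: V = 207.89 × 276/1596 = 35.951 V.
I_load = 35.951/0.680 = 52.869 A, so P_out = 35.951 × 52.869 = 1900.7 W.
All ideal ⇒ P_in = P_out, so I_supply = 1900.7/230 = 8.26 A.

I_supply ≈ 8.26 A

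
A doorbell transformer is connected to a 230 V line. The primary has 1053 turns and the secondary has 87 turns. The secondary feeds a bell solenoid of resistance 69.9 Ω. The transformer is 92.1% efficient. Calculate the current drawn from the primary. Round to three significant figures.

V_s = 230 × 87/1053 = 19.003 V.
I_s = V_s/R = 19.003/69.9 = 0.27186 A.
P_out = V_s I_s = 19.003 × 0.27186 = 5.1661 W.
P_in = P_out/η = 5.1661/0.921 = 5.6092 W.
I_p = P_in/V_p = 5.6092/230 = 0.0244 A.

I_p ≈ 0.0244 A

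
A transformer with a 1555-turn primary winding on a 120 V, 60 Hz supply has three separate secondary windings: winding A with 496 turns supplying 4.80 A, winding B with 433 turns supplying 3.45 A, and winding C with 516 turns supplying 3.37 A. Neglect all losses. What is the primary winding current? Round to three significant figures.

I_p ≈ 3.61 A

V_A = 120 × 496/1555 = 38.277 V; V_B = 120 × 433/1555 = 33.415 V; V_C = 120 × 516/1555 = 39.820 V.
P_out = V_A I_A + V_B I_B + V_C I_C = 38.277×4.80 + 33.415×3.45 + 39.820×3.37 = 183.73 + 115.28 + 134.19 = 433.20 W.
Ideal ⇒ P_in = P_out, so I_p = P_out/V_p = 433.20/120 = 3.61 A.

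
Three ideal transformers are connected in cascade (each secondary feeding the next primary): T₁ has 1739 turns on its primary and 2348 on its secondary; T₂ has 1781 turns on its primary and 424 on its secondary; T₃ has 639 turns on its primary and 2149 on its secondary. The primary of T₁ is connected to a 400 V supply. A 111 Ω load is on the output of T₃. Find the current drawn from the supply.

Secondary of T₁: V = 400.00 × 2348/1739 = 540.08 V.
Secondary of T₂: V = 540.08 × 424/1781 = 128.58 V.
Secondary of T₃: V = 128.58 × 2149/639 = 432.41 V.
I_load = 432.41/111 = 3.8956 A, so P_out = 432.41 × 3.8956 = 1684.5 W.
All ideal ⇒ P_in = P_out, so I_supply = 1684.5/400 = 4.21 A.

I_supply ≈ 4.21 A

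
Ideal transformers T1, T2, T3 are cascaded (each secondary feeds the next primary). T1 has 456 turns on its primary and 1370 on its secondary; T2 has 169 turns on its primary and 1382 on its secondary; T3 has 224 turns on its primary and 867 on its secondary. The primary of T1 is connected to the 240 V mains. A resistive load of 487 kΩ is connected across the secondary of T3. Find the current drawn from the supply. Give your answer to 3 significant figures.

I_supply ≈ 4.46 A

After T1: V = 240.00 × 1370/456 = 721.05 V.
After T2: V = 721.05 × 1382/169 = 5896.4 V.
After T3: V = 5896.4 × 867/224 = 22822 V.
I_load = 22822/487000 = 0.046863 A, so P_out = 22822 × 0.046863 = 1069.5 W.
All ideal ⇒ P_in = P_out, so I_supply = 1069.5/240 = 4.46 A.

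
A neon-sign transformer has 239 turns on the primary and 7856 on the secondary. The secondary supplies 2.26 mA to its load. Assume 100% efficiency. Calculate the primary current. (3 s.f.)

For an ideal transformer I_p/I_s = N_s/N_p, so I_p = 0.00226 × 7856/239 = 0.0743 A.

I_p ≈ 0.0743 A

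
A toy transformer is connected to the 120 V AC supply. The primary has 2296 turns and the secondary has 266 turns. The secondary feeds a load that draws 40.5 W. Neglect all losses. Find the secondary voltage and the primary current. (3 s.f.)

V_s ≈ 13.9 V, I_p ≈ 0.337 A

V_s = V_p × N_s/N_p = 120 × 266/2296 = 13.902 V.
I_s = P/V_s = 40.5/13.902 = 2.9132 A.
I_p = I_s × N_s/N_p = 2.9132 × 266/2296 = 0.337 A.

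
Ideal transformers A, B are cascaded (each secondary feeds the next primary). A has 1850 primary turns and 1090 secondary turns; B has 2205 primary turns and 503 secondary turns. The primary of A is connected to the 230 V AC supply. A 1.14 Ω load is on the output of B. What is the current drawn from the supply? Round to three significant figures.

I_supply ≈ 3.64 A

After A: V = 230.00 × 1090/1850 = 135.51 V.
After B: V = 135.51 × 503/2205 = 30.913 V.
I_load = 30.913/1.14 = 27.117 A, so P_out = 30.913 × 27.117 = 838.26 W.
All ideal ⇒ P_in = P_out, so I_supply = 838.26/230 = 3.64 A.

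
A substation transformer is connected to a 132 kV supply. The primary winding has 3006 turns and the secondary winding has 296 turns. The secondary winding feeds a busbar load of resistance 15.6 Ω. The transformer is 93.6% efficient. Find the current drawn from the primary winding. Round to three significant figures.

I_p ≈ 87.7 A

V_s = 132000 × 296/3006 = 12998 V.
I_s = V_s/R = 12998/15.6 = 833.21 A.
P_out = V_s I_s = 12998 × 833.21 = 1.0830×10^7 W.
P_in = P_out/η = 1.0830×10^7/0.936 = 1.1571×10^7 W.
I_p = P_in/V_p = 1.1571×10^7/132000 = 87.7 A.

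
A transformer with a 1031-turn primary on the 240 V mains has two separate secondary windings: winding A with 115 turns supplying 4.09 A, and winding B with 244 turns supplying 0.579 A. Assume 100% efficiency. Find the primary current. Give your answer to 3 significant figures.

I_p ≈ 0.593 A

V_A = 240 × 115/1031 = 26.770 V; V_B = 240 × 244/1031 = 56.799 V.
P_out = V_A I_A + V_B I_B = 26.770×4.09 + 56.799×0.579 = 109.49 + 32.887 = 142.38 W.
Ideal ⇒ P_in = P_out, so I_p = P_out/V_p = 142.38/240 = 0.593 A.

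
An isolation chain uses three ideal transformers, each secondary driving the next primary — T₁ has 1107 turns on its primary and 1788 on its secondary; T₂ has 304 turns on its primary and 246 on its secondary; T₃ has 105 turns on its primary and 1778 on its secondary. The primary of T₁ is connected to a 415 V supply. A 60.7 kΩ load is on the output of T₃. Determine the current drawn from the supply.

Secondary of T₁: V = 415.00 × 1788/1107 = 670.30 V.
Secondary of T₂: V = 670.30 × 246/304 = 542.41 V.
Secondary of T₃: V = 542.41 × 1778/105 = 9184.8 V.
I_load = 9184.8/60700 = 0.15132 A, so P_out = 9184.8 × 0.15132 = 1389.8 W.
All ideal ⇒ P_in = P_out, so I_supply = 1389.8/415 = 3.35 A.

I_supply ≈ 3.35 A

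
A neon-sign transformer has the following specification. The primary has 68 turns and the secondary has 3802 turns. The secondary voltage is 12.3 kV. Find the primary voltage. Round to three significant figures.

V_p/V_s = N_p/N_s, so V_p = 12300 × 68/3802 = 220 V.

V_p ≈ 220 V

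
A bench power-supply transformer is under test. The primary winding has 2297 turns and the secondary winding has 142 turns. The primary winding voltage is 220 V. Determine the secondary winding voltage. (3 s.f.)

V_s/V_p = N_s/N_p, so V_s = 220 × 142/2297 = 13.6 V.

V_s ≈ 13.6 V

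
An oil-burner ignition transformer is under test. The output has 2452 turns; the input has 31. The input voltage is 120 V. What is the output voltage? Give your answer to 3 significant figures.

V_out ≈ 9490 V

V_out/V_in = N_out/N_in, so V_out = 120 × 2452/31 = 9490 V.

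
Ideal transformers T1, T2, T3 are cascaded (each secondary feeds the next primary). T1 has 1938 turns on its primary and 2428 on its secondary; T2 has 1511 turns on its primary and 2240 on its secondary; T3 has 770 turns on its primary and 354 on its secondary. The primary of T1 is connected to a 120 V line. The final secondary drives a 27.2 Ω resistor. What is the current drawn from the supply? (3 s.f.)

After T1: V = 120.00 × 2428/1938 = 150.34 V.
After T2: V = 150.34 × 2240/1511 = 222.87 V.
After T3: V = 222.87 × 354/770 = 102.46 V.
I_load = 102.46/27.2 = 3.7671 A, so P_out = 102.46 × 3.7671 = 385.99 W.
All ideal ⇒ P_in = P_out, so I_supply = 385.99/120 = 3.22 A.

I_supply ≈ 3.22 A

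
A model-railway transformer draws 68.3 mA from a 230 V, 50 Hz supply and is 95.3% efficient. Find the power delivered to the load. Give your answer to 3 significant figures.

P_in = V_p I_p = 230 × 0.0683 = 15.709 W.
P_out = η P_in = 0.953 × 15.709 = 15.0 W.

P_out ≈ 15.0 W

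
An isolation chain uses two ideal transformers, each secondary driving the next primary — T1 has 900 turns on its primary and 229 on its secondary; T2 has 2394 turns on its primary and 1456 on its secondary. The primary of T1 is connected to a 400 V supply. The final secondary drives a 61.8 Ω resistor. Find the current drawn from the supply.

I_supply ≈ 0.155 A

After T1: V = 400.00 × 229/900 = 101.78 V.
After T2: V = 101.78 × 1456/2394 = 61.900 V.
I_load = 61.900/61.8 = 1.0016 A, so P_out = 61.900 × 1.0016 = 62.000 W.
All ideal ⇒ P_in = P_out, so I_supply = 62.000/400 = 0.155 A.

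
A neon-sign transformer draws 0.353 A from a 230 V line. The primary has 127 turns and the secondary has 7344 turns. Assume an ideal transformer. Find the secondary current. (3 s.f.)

I_s ≈ 0.00610 A

I_s/I_p = N_p/N_s, so I_s = 0.353 × 127/7344 = 0.00610 A.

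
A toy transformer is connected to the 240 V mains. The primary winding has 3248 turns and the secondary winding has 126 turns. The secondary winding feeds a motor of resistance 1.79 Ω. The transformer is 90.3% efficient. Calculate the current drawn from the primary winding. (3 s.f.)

I_p ≈ 0.223 A

V_s = 240 × 126/3248 = 9.3103 V.
I_s = V_s/R = 9.3103/1.79 = 5.2013 A.
P_out = V_s I_s = 9.3103 × 5.2013 = 48.426 W.
P_in = P_out/η = 48.426/0.903 = 53.628 W.
I_p = P_in/V_p = 53.628/240 = 0.223 A.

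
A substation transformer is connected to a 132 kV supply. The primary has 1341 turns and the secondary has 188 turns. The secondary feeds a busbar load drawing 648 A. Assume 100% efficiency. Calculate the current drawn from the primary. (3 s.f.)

I_p ≈ 90.8 A

For an ideal transformer I_p N_p = I_s N_s, so I_p = 648 × 188/1341 = 90.8 A.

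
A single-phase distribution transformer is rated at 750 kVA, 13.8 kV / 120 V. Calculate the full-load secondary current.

I_s ≈ 6250 A

I_s = S/V_s = 750000/120 = 6250 A.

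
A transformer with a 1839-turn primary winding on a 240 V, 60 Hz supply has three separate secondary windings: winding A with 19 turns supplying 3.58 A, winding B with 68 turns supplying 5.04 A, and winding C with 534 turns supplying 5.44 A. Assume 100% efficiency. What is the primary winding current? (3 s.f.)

V_A = 240 × 19/1839 = 2.4796 V; V_B = 240 × 68/1839 = 8.8744 V; V_C = 240 × 534/1839 = 69.690 V.
P_out = V_A I_A + V_B I_B + V_C I_C = 2.4796×3.58 + 8.8744×5.04 + 69.690×5.44 = 8.8770 + 44.727 + 379.11 = 432.72 W.
Ideal ⇒ P_in = P_out, so I_p = P_out/V_p = 432.72/240 = 1.80 A.

I_p ≈ 1.80 A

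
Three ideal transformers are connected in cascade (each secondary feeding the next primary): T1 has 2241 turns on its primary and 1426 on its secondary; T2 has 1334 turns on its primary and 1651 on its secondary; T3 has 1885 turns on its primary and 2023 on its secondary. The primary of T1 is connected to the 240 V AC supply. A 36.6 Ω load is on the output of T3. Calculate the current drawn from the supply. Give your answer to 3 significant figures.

I_supply ≈ 4.68 A

Secondary of T1: V = 240.00 × 1426/2241 = 152.72 V.
Secondary of T2: V = 152.72 × 1651/1334 = 189.01 V.
Secondary of T3: V = 189.01 × 2023/1885 = 202.85 V.
I_load = 202.85/36.6 = 5.5422 A, so P_out = 202.85 × 5.5422 = 1124.2 W.
All ideal ⇒ P_in = P_out, so I_supply = 1124.2/240 = 4.68 A.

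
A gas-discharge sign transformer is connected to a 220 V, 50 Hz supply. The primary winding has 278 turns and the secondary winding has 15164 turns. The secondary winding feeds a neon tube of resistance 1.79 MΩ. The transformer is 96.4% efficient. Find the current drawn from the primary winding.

I_p ≈ 0.379 A

V_s = 220 × 15164/278 = 12000 V.
I_s = V_s/R = 12000/(1.79×10^6) = 0.0067041 A.
P_out = V_s I_s = 12000 × 0.0067041 = 80.451 W.
P_in = P_out/η = 80.451/0.964 = 83.455 W.
I_p = P_in/V_p = 83.455/220 = 0.379 A.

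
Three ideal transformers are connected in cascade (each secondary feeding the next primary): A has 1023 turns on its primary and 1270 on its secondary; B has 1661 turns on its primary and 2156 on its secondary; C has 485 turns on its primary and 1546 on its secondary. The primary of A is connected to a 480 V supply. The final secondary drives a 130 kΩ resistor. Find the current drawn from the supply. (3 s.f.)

I_supply ≈ 0.0974 A

Secondary of A: V = 480.00 × 1270/1023 = 595.89 V.
Secondary of B: V = 595.89 × 2156/1661 = 773.48 V.
Secondary of C: V = 773.48 × 1546/485 = 2465.6 V.
I_load = 2465.6/130000 = 0.018966 A, so P_out = 2465.6 × 0.018966 = 46.762 W.
All ideal ⇒ P_in = P_out, so I_supply = 46.762/480 = 0.0974 A.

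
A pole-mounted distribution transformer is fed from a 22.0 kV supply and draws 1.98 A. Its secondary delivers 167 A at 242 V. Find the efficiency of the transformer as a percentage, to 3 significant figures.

P_in = 22000 × 1.98 = 43560.0 W.
P_out = 242 × 167 = 40414.0 W.
η = P_out/P_in = 40414.0/43560.0 = 0.928.

η ≈ 92.8%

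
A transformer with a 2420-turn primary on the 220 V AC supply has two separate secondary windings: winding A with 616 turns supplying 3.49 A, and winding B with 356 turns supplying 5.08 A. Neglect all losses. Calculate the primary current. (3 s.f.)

I_p ≈ 1.64 A

V_A = 220 × 616/2420 = 56.000 V; V_B = 220 × 356/2420 = 32.364 V.
P_out = V_A I_A + V_B I_B = 56.000×3.49 + 32.364×5.08 = 195.44 + 164.41 = 359.85 W.
Ideal ⇒ P_in = P_out, so I_p = P_out/V_p = 359.85/220 = 1.64 A.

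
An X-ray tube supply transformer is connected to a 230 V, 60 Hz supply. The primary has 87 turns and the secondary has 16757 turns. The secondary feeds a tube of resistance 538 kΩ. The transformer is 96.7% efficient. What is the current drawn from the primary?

I_p ≈ 16.4 A

V_s = 230 × 16757/87 = 44300 V.
I_s = V_s/R = 44300/538000 = 0.082342 A.
P_out = V_s I_s = 44300 × 0.082342 = 3647.8 W.
P_in = P_out/η = 3647.8/0.967 = 3772.3 W.
I_p = P_in/V_p = 3772.3/230 = 16.4 A.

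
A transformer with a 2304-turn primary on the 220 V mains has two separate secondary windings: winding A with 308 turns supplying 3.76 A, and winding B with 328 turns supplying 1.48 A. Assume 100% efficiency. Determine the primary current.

I_p ≈ 0.713 A

V_A = 220 × 308/2304 = 29.410 V; V_B = 220 × 328/2304 = 31.319 V.
P_out = V_A I_A + V_B I_B = 29.410×3.76 + 31.319×1.48 = 110.58 + 46.353 = 156.93 W.
Ideal ⇒ P_in = P_out, so I_p = P_out/V_p = 156.93/220 = 0.713 A.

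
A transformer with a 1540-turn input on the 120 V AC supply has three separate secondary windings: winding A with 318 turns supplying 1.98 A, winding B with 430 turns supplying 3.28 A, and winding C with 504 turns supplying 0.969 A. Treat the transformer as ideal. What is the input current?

V_A = 120 × 318/1540 = 24.779 V; V_B = 120 × 430/1540 = 33.506 V; V_C = 120 × 504/1540 = 39.273 V.
P_out = V_A I_A + V_B I_B + V_C I_C = 24.779×1.98 + 33.506×3.28 + 39.273×0.969 = 49.063 + 109.90 + 38.055 = 197.02 W.
Ideal ⇒ P_in = P_out, so I_in = P_out/V_in = 197.02/120 = 1.64 A.

I_in ≈ 1.64 A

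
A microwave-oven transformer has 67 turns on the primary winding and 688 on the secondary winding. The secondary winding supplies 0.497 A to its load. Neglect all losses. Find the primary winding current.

For an ideal transformer I_p/I_s = N_s/N_p, so I_p = 0.497 × 688/67 = 5.10 A.

I_p ≈ 5.10 A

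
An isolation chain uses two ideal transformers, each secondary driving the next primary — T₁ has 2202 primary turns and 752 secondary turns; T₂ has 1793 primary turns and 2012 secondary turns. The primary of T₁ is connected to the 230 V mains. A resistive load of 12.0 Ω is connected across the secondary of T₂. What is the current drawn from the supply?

After T₁: V = 230.00 × 752/2202 = 78.547 V.
After T₂: V = 78.547 × 2012/1793 = 88.141 V.
I_load = 88.141/12.0 = 7.3451 A, so P_out = 88.141 × 7.3451 = 647.40 W.
All ideal ⇒ P_in = P_out, so I_supply = 647.40/230 = 2.81 A.

I_supply ≈ 2.81 A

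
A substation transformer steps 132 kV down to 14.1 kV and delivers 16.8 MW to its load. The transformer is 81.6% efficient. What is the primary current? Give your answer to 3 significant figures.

I_p ≈ 156 A

P_in = P_out/η = 1.68×10^7/0.816 = 2.0588×10^7 W.
I_p = P_in/V_p = 2.0588×10^7/132000 = 156 A.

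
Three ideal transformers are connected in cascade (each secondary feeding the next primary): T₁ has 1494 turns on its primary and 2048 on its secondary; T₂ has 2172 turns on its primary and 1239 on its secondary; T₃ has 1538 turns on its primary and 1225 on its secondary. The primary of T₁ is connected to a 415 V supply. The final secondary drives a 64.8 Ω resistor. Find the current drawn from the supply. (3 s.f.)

After T₁: V = 415.00 × 2048/1494 = 568.89 V.
After T₂: V = 568.89 × 1239/2172 = 324.52 V.
After T₃: V = 324.52 × 1225/1538 = 258.48 V.
I_load = 258.48/64.8 = 3.9888 A, so P_out = 258.48 × 3.9888 = 1031.0 W.
All ideal ⇒ P_in = P_out, so I_supply = 1031.0/415 = 2.48 A.

I_supply ≈ 2.48 A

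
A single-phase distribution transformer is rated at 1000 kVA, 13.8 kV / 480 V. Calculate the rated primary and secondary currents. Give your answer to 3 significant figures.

I_p ≈ 72.5 A, I_s ≈ 2080 A

I_p = S/V_p = 1000000/13800 = 72.5 A.
I_s = S/V_s = 1000000/480 = 2080 A.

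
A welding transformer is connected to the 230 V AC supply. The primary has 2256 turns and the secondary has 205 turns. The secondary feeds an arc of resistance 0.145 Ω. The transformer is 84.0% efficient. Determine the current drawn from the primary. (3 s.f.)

I_p ≈ 15.6 A

V_s = 230 × 205/2256 = 20.900 V.
I_s = V_s/R = 20.900/0.145 = 144.14 A.
P_out = V_s I_s = 20.900 × 144.14 = 3012.4 W.
P_in = P_out/η = 3012.4/0.840 = 3586.2 W.
I_p = P_in/V_p = 3586.2/230 = 15.6 A.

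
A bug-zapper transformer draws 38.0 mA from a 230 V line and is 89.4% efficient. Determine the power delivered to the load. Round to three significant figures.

P_out ≈ 7.81 W

P_in = V_p I_p = 230 × 0.0380 = 8.7400 W.
P_out = η P_in = 0.894 × 8.7400 = 7.81 W.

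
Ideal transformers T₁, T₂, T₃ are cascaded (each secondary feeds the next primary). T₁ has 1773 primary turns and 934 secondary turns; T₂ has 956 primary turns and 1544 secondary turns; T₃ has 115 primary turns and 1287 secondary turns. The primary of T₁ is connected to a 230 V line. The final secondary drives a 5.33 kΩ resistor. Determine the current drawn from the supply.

I_supply ≈ 3.91 A

After T₁: V = 230.00 × 934/1773 = 121.16 V.
After T₂: V = 121.16 × 1544/956 = 195.68 V.
After T₃: V = 195.68 × 1287/115 = 2190.0 V.
I_load = 2190.0/5330 = 0.41087 A, so P_out = 2190.0 × 0.41087 = 899.80 W.
All ideal ⇒ P_in = P_out, so I_supply = 899.80/230 = 3.91 A.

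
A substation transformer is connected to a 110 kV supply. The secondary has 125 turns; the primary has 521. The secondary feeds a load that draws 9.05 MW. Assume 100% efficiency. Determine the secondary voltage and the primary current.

V_s ≈ 26400 V, I_p ≈ 82.3 A

V_s = V_p × N_s/N_p = 110000 × 125/521 = 26392 V.
I_s = P/V_s = 9.05×10^6/26392 = 342.91 A.
I_p = I_s × N_s/N_p = 342.91 × 125/521 = 82.3 A.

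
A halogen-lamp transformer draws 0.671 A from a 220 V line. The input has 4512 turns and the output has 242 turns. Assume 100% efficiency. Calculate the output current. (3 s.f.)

I_out/I_in = N_in/N_out, so I_out = 0.671 × 4512/242 = 12.5 A.

I_out ≈ 12.5 A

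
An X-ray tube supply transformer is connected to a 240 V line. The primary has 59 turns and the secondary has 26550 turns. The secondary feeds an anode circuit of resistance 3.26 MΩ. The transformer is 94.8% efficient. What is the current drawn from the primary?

I_p ≈ 15.7 A

V_s = 240 × 26550/59 = 108000 V.
I_s = V_s/R = 108000/(3.26×10^6) = 0.033129 A.
P_out = V_s I_s = 108000 × 0.033129 = 3577.9 W.
P_in = P_out/η = 3577.9/0.948 = 3774.2 W.
I_p = P_in/V_p = 3774.2/240 = 15.7 A.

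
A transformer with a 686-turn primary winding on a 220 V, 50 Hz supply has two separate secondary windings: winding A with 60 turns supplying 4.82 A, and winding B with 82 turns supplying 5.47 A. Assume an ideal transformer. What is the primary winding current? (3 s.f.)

I_p ≈ 1.08 A

V_A = 220 × 60/686 = 19.242 V; V_B = 220 × 82/686 = 26.297 V.
P_out = V_A I_A + V_B I_B = 19.242×4.82 + 26.297×5.47 = 92.746 + 143.85 = 236.59 W.
Ideal ⇒ P_in = P_out, so I_p = P_out/V_p = 236.59/220 = 1.08 A.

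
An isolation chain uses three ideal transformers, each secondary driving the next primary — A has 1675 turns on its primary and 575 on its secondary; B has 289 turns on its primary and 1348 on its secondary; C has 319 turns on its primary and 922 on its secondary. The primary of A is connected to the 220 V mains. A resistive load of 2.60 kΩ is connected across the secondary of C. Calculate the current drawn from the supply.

Secondary of A: V = 220.00 × 575/1675 = 75.522 V.
Secondary of B: V = 75.522 × 1348/289 = 352.26 V.
Secondary of C: V = 352.26 × 922/319 = 1018.1 V.
I_load = 1018.1/2600 = 0.39159 A, so P_out = 1018.1 × 0.39159 = 398.70 W.
All ideal ⇒ P_in = P_out, so I_supply = 398.70/220 = 1.81 A.

I_supply ≈ 1.81 A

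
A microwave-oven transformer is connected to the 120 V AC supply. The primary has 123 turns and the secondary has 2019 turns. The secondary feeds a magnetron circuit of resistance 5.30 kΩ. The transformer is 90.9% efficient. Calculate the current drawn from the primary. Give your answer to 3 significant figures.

I_p ≈ 6.71 A

V_s = 120 × 2019/123 = 1969.8 V.
I_s = V_s/R = 1969.8/5300 = 0.37165 A.
P_out = V_s I_s = 1969.8 × 0.37165 = 732.06 W.
P_in = P_out/η = 732.06/0.909 = 805.35 W.
I_p = P_in/V_p = 805.35/120 = 6.71 A.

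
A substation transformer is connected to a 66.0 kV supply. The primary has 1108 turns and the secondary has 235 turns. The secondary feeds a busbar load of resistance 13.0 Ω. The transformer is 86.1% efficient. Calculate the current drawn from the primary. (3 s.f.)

I_p ≈ 265 A

V_s = 66000 × 235/1108 = 13998 V.
I_s = V_s/R = 13998/13.0 = 1076.8 A.
P_out = V_s I_s = 13998 × 1076.8 = 1.5073×10^7 W.
P_in = P_out/η = 1.5073×10^7/0.861 = 1.7506×10^7 W.
I_p = P_in/V_p = 1.7506×10^7/66000 = 265 A.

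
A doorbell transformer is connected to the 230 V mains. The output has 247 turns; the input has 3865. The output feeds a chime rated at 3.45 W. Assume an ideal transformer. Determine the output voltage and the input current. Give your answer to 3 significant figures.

V_out ≈ 14.7 V, I_in ≈ 0.0150 A

V_out = V_in × N_out/N_in = 230 × 247/3865 = 14.699 V.
I_out = P/V_out = 3.45/14.699 = 0.23472 A.
I_in = I_out × N_out/N_in = 0.23472 × 247/3865 = 0.0150 A.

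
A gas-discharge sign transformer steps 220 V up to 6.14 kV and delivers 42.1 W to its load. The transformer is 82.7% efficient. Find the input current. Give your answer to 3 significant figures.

I_in ≈ 0.231 A

P_in = P_out/η = 42.1/0.827 = 50.907 W.
I_in = P_in/V_in = 50.907/220 = 0.231 A.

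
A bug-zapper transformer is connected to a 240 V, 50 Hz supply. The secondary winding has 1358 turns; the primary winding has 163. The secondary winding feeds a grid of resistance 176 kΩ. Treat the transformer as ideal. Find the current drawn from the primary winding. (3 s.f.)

V_s = V_p × N_s/N_p = 240 × 1358/163 = 1999.5 V.
I_s = V_s/R = 1999.5/176000 = 0.011361 A.
For an ideal transformer I_p N_p = I_s N_s, so I_p = 0.011361 × 1358/163 = 0.0947 A.

I_p ≈ 0.0947 A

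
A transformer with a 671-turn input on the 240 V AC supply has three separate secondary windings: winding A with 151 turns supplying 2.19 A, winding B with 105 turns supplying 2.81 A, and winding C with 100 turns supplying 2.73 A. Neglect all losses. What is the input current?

V_A = 240 × 151/671 = 54.009 V; V_B = 240 × 105/671 = 37.556 V; V_C = 240 × 100/671 = 35.768 V.
P_out = V_A I_A + V_B I_B + V_C I_C = 54.009×2.19 + 37.556×2.81 + 35.768×2.73 = 118.28 + 105.53 + 97.645 = 321.46 W.
Ideal ⇒ P_in = P_out, so I_in = P_out/V_in = 321.46/240 = 1.34 A.

I_in ≈ 1.34 A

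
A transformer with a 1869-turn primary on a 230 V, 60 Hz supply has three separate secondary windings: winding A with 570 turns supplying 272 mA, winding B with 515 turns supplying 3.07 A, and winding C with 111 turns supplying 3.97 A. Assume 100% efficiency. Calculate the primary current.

I_p ≈ 1.16 A

V_A = 230 × 570/1869 = 70.144 V; V_B = 230 × 515/1869 = 63.376 V; V_C = 230 × 111/1869 = 13.660 V.
P_out = V_A I_A + V_B I_B + V_C I_C = 70.144×0.272 + 63.376×3.07 + 13.660×3.97 = 19.079 + 194.56 + 54.229 = 267.87 W.
Ideal ⇒ P_in = P_out, so I_p = P_out/V_p = 267.87/230 = 1.16 A.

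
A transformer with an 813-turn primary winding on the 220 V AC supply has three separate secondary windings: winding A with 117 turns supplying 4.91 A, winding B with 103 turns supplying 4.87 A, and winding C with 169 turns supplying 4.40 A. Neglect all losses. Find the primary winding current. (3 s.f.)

I_p ≈ 2.24 A

V_A = 220 × 117/813 = 31.661 V; V_B = 220 × 103/813 = 27.872 V; V_C = 220 × 169/813 = 45.732 V.
P_out = V_A I_A + V_B I_B + V_C I_C = 31.661×4.91 + 27.872×4.87 + 45.732×4.40 = 155.45 + 135.74 + 201.22 = 492.41 W.
Ideal ⇒ P_in = P_out, so I_p = P_out/V_p = 492.41/220 = 2.24 A.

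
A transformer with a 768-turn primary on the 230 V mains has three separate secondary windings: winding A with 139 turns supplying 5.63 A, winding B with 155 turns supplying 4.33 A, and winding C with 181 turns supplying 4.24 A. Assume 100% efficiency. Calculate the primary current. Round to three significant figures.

I_p ≈ 2.89 A

V_A = 230 × 139/768 = 41.628 V; V_B = 230 × 155/768 = 46.419 V; V_C = 230 × 181/768 = 54.206 V.
P_out = V_A I_A + V_B I_B + V_C I_C = 41.628×5.63 + 46.419×4.33 + 54.206×4.24 = 234.36 + 201.00 + 229.83 = 665.19 W.
Ideal ⇒ P_in = P_out, so I_p = P_out/V_p = 665.19/230 = 2.89 A.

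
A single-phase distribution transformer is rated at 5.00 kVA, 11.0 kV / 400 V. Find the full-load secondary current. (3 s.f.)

I_s = S/V_s = 5000/400 = 12.5 A.

I_s ≈ 12.5 A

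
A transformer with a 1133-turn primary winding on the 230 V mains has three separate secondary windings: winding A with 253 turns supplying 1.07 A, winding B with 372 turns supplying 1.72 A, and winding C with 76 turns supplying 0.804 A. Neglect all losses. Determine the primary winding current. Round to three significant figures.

I_p ≈ 0.858 A

V_A = 230 × 253/1133 = 51.359 V; V_B = 230 × 372/1133 = 75.516 V; V_C = 230 × 76/1133 = 15.428 V.
P_out = V_A I_A + V_B I_B + V_C I_C = 51.359×1.07 + 75.516×1.72 + 15.428×0.804 = 54.954 + 129.89 + 12.404 = 197.25 W.
Ideal ⇒ P_in = P_out, so I_p = P_out/V_p = 197.25/230 = 0.858 A.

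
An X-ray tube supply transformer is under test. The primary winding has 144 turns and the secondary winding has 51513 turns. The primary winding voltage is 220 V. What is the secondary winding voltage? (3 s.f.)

V_s ≈ 78700 V

V_s/V_p = N_s/N_p, so V_s = 220 × 51513/144 = 78700 V.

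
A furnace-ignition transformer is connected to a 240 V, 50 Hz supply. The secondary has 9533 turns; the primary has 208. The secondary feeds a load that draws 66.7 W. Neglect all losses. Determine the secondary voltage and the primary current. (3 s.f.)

V_s = V_p × N_s/N_p = 240 × 9533/208 = 11000 V.
I_s = P/V_s = 66.7/11000 = 0.0060638 A.
I_p = I_s × N_s/N_p = 0.0060638 × 9533/208 = 0.278 A.

V_s ≈ 11000 V, I_p ≈ 0.278 A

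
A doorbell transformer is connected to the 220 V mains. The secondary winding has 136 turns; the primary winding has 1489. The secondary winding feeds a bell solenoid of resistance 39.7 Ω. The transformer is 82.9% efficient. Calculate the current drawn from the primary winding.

I_p ≈ 0.0558 A

V_s = 220 × 136/1489 = 20.094 V.
I_s = V_s/R = 20.094/39.7 = 0.50615 A.
P_out = V_s I_s = 20.094 × 0.50615 = 10.171 W.
P_in = P_out/η = 10.171/0.829 = 12.268 W.
I_p = P_in/V_p = 12.268/220 = 0.0558 A.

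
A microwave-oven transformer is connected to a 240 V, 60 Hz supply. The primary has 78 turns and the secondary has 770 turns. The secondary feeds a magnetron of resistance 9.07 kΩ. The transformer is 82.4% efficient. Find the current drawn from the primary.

I_p ≈ 3.13 A

V_s = 240 × 770/78 = 2369.2 V.
I_s = V_s/R = 2369.2/9070 = 0.26122 A.
P_out = V_s I_s = 2369.2 × 0.26122 = 618.88 W.
P_in = P_out/η = 618.88/0.824 = 751.07 W.
I_p = P_in/V_p = 751.07/240 = 3.13 A.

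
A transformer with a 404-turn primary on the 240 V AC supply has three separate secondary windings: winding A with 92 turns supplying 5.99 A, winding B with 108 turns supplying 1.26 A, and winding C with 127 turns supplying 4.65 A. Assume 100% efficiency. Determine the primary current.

I_p ≈ 3.16 A

V_A = 240 × 92/404 = 54.653 V; V_B = 240 × 108/404 = 64.158 V; V_C = 240 × 127/404 = 75.446 V.
P_out = V_A I_A + V_B I_B + V_C I_C = 54.653×5.99 + 64.158×1.26 + 75.446×4.65 = 327.37 + 80.840 + 350.82 = 759.04 W.
Ideal ⇒ P_in = P_out, so I_p = P_out/V_p = 759.04/240 = 3.16 A.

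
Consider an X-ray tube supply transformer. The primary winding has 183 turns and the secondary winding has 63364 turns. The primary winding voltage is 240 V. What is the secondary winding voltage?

V_s ≈ 83100 V

V_s/V_p = N_s/N_p, so V_s = 240 × 63364/183 = 83100 V.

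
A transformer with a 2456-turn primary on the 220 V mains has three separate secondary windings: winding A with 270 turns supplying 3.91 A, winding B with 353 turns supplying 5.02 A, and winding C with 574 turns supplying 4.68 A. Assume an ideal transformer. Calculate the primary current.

I_p ≈ 2.25 A

V_A = 220 × 270/2456 = 24.186 V; V_B = 220 × 353/2456 = 31.621 V; V_C = 220 × 574/2456 = 51.417 V.
P_out = V_A I_A + V_B I_B + V_C I_C = 24.186×3.91 + 31.621×5.02 + 51.417×4.68 = 94.566 + 158.74 + 240.63 = 493.93 W.
Ideal ⇒ P_in = P_out, so I_p = P_out/V_p = 493.93/220 = 2.25 A.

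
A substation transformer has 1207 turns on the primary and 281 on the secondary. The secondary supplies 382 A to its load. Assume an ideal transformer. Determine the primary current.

I_p ≈ 88.9 A

For an ideal transformer I_p/I_s = N_s/N_p, so I_p = 382 × 281/1207 = 88.9 A.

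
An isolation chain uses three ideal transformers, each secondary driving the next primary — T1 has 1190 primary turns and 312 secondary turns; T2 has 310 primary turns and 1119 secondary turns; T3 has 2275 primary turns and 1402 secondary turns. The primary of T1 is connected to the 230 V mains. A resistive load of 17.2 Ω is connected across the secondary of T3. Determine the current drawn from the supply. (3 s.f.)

I_supply ≈ 4.55 A

Secondary of T1: V = 230.00 × 312/1190 = 60.303 V.
Secondary of T2: V = 60.303 × 1119/310 = 217.67 V.
Secondary of T3: V = 217.67 × 1402/2275 = 134.14 V.
I_load = 134.14/17.2 = 7.7991 A, so P_out = 134.14 × 7.7991 = 1046.2 W.
All ideal ⇒ P_in = P_out, so I_supply = 1046.2/230 = 4.55 A.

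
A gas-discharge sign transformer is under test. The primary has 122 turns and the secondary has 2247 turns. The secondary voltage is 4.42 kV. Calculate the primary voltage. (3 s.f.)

V_p ≈ 240 V

V_p/V_s = N_p/N_s, so V_p = 4420 × 122/2247 = 240 V.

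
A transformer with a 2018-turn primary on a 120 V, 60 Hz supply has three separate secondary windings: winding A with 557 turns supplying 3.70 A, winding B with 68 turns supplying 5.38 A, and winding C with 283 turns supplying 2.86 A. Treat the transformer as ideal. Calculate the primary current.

I_p ≈ 1.60 A

V_A = 120 × 557/2018 = 33.122 V; V_B = 120 × 68/2018 = 4.0436 V; V_C = 120 × 283/2018 = 16.829 V.
P_out = V_A I_A + V_B I_B + V_C I_C = 33.122×3.70 + 4.0436×5.38 + 16.829×2.86 = 122.55 + 21.755 + 48.130 = 192.44 W.
Ideal ⇒ P_in = P_out, so I_p = P_out/V_p = 192.44/120 = 1.60 A.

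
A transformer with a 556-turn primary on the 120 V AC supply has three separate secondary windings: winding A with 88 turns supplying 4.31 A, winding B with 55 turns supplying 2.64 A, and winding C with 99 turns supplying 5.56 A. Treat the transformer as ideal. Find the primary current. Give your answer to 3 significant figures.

I_p ≈ 1.93 A

V_A = 120 × 88/556 = 18.993 V; V_B = 120 × 55/556 = 11.871 V; V_C = 120 × 99/556 = 21.367 V.
P_out = V_A I_A + V_B I_B + V_C I_C = 18.993×4.31 + 11.871×2.64 + 21.367×5.56 = 81.859 + 31.338 + 118.80 = 232.00 W.
Ideal ⇒ P_in = P_out, so I_p = P_out/V_p = 232.00/120 = 1.93 A.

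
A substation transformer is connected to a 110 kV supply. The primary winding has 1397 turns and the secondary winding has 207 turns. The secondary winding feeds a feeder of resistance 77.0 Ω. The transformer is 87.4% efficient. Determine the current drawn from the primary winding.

V_s = 110000 × 207/1397 = 16299 V.
I_s = V_s/R = 16299/77.0 = 211.68 A.
P_out = V_s I_s = 16299 × 211.68 = 3.4502×10^6 W.
P_in = P_out/η = 3.4502×10^6/0.874 = 3.9476×10^6 W.
I_p = P_in/V_p = 3.9476×10^6/110000 = 35.9 A.

I_p ≈ 35.9 A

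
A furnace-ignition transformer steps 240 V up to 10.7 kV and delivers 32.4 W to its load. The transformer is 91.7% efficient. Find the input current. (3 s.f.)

I_in ≈ 0.147 A

P_in = P_out/η = 32.4/0.917 = 35.333 W.
I_in = P_in/V_in = 35.333/240 = 0.147 A.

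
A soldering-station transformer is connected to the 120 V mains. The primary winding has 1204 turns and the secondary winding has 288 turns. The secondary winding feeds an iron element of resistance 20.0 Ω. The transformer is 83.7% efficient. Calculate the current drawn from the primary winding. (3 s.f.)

I_p ≈ 0.410 A

V_s = 120 × 288/1204 = 28.704 V.
I_s = V_s/R = 28.704/20.0 = 1.4352 A.
P_out = V_s I_s = 28.704 × 1.4352 = 41.197 W.
P_in = P_out/η = 41.197/0.837 = 49.220 W.
I_p = P_in/V_p = 49.220/120 = 0.410 A.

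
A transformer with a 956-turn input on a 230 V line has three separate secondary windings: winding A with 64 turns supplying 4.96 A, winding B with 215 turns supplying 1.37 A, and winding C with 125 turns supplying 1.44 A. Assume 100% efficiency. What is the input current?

V_A = 230 × 64/956 = 15.397 V; V_B = 230 × 215/956 = 51.726 V; V_C = 230 × 125/956 = 30.073 V.
P_out = V_A I_A + V_B I_B + V_C I_C = 15.397×4.96 + 51.726×1.37 + 30.073×1.44 = 76.372 + 70.865 + 43.305 = 190.54 W.
Ideal ⇒ P_in = P_out, so I_in = P_out/V_in = 190.54/230 = 0.828 A.

I_in ≈ 0.828 A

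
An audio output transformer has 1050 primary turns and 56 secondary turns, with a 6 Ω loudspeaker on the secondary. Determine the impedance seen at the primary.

Z_p ≈ 2110 Ω

Z_p = (N_p/N_s)² × Z_s = (1050/56)² × 6 = 2110 Ω.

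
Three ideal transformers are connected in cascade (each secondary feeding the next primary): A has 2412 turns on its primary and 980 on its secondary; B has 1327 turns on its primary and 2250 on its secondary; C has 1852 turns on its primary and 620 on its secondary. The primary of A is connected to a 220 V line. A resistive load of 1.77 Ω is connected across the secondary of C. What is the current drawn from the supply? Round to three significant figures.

I_supply ≈ 6.61 A

After A: V = 220.00 × 980/2412 = 89.386 V.
After B: V = 89.386 × 2250/1327 = 151.56 V.
After C: V = 151.56 × 620/1852 = 50.738 V.
I_load = 50.738/1.77 = 28.666 A, so P_out = 50.738 × 28.666 = 1454.4 W.
All ideal ⇒ P_in = P_out, so I_supply = 1454.4/220 = 6.61 A.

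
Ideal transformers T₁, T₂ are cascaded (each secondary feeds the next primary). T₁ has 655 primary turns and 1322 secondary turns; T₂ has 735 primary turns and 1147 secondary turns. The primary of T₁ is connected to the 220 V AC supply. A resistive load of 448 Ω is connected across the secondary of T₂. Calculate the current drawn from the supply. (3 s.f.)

After T₁: V = 220.00 × 1322/655 = 444.03 V.
After T₂: V = 444.03 × 1147/735 = 692.93 V.
I_load = 692.93/448 = 1.5467 A, so P_out = 692.93 × 1.5467 = 1071.8 W.
All ideal ⇒ P_in = P_out, so I_supply = 1071.8/220 = 4.87 A.

I_supply ≈ 4.87 A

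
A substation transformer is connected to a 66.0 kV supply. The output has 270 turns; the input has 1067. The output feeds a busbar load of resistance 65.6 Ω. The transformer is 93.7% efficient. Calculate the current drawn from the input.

V_out = 66000 × 270/1067 = 16701 V.
I_out = V_out/R = 16701/65.6 = 254.59 A.
P_out = V_out I_out = 16701 × 254.59 = 4.2519×10^6 W.
P_in = P_out/η = 4.2519×10^6/0.937 = 4.5378×10^6 W.
I_in = P_in/V_in = 4.5378×10^6/66000 = 68.8 A.

I_in ≈ 68.8 A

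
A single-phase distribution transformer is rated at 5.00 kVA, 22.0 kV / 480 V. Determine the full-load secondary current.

I_s = S/V_s = 5000/480 = 10.4 A.

I_s ≈ 10.4 A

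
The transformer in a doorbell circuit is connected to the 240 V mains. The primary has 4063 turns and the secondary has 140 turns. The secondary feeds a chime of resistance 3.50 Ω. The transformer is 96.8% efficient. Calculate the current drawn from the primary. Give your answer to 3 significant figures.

V_s = 240 × 140/4063 = 8.2698 V.
I_s = V_s/R = 8.2698/3.50 = 2.3628 A.
P_out = V_s I_s = 8.2698 × 2.3628 = 19.540 W.
P_in = P_out/η = 19.540/0.968 = 20.186 W.
I_p = P_in/V_p = 20.186/240 = 0.0841 A.

I_p ≈ 0.0841 A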